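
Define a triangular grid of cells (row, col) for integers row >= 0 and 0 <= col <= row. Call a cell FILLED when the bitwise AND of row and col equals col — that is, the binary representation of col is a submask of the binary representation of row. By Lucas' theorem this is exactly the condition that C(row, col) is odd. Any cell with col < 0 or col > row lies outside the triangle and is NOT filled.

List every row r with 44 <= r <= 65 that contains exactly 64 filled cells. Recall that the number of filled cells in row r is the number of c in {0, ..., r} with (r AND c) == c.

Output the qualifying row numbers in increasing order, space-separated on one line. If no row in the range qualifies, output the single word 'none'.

Answer: 63

Derivation:
Row r has 2^popcount(r) filled cells, so we need popcount(r) = log2(64) = 6.
Scan r = 44..65 and keep those with exactly 6 one-bits:
r=44=101100 popcount=3 -> skip
r=45=101101 popcount=4 -> skip
r=46=101110 popcount=4 -> skip
r=47=101111 popcount=5 -> skip
r=48=110000 popcount=2 -> skip
r=49=110001 popcount=3 -> skip
r=50=110010 popcount=3 -> skip
r=51=110011 popcount=4 -> skip
r=52=110100 popcount=3 -> skip
r=53=110101 popcount=4 -> skip
r=54=110110 popcount=4 -> skip
r=55=110111 popcount=5 -> skip
r=56=111000 popcount=3 -> skip
r=57=111001 popcount=4 -> skip
r=58=111010 popcount=4 -> skip
r=59=111011 popcount=5 -> skip
r=60=111100 popcount=4 -> skip
r=61=111101 popcount=5 -> skip
r=62=111110 popcount=5 -> skip
r=63=111111 popcount=6 -> KEEP
r=64=1000000 popcount=1 -> skip
r=65=1000001 popcount=2 -> skip
Kept rows: 63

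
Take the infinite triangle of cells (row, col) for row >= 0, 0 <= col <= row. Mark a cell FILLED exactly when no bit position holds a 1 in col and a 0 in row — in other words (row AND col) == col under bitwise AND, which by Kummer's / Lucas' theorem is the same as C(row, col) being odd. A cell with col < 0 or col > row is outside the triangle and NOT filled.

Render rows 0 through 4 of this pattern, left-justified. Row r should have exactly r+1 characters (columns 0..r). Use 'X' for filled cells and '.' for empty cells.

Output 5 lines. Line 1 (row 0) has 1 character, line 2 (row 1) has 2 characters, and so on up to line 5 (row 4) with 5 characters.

r0=0: X
r1=1: XX
r2=10: X.X
r3=11: XXXX
r4=100: X...X

Answer: X
XX
X.X
XXXX
X...X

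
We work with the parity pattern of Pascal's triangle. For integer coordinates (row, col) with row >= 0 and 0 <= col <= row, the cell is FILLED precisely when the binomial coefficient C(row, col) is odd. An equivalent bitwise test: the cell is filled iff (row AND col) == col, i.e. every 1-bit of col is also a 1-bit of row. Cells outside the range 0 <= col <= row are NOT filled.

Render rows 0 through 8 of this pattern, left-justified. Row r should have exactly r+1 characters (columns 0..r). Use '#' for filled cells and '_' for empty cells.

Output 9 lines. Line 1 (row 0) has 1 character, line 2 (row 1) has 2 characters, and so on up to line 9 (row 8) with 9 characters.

Answer: #
##
#_#
####
#___#
##__##
#_#_#_#
########
#_______#

Derivation:
r0=0: #
r1=1: ##
r2=10: #_#
r3=11: ####
r4=100: #___#
r5=101: ##__##
r6=110: #_#_#_#
r7=111: ########
r8=1000: #_______#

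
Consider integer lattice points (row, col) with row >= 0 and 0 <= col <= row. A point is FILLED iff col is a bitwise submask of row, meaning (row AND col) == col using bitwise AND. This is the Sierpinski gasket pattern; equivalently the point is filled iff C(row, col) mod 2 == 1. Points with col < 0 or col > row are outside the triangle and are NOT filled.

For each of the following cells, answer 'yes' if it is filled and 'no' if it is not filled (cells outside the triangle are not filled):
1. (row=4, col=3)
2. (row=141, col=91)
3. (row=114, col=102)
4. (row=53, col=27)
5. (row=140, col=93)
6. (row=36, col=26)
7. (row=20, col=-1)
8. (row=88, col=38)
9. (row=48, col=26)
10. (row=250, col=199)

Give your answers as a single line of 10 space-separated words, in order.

(4,3): row=0b100, col=0b11, row AND col = 0b0 = 0; 0 != 3 -> empty
(141,91): row=0b10001101, col=0b1011011, row AND col = 0b1001 = 9; 9 != 91 -> empty
(114,102): row=0b1110010, col=0b1100110, row AND col = 0b1100010 = 98; 98 != 102 -> empty
(53,27): row=0b110101, col=0b11011, row AND col = 0b10001 = 17; 17 != 27 -> empty
(140,93): row=0b10001100, col=0b1011101, row AND col = 0b1100 = 12; 12 != 93 -> empty
(36,26): row=0b100100, col=0b11010, row AND col = 0b0 = 0; 0 != 26 -> empty
(20,-1): col outside [0, 20] -> not filled
(88,38): row=0b1011000, col=0b100110, row AND col = 0b0 = 0; 0 != 38 -> empty
(48,26): row=0b110000, col=0b11010, row AND col = 0b10000 = 16; 16 != 26 -> empty
(250,199): row=0b11111010, col=0b11000111, row AND col = 0b11000010 = 194; 194 != 199 -> empty

Answer: no no no no no no no no no no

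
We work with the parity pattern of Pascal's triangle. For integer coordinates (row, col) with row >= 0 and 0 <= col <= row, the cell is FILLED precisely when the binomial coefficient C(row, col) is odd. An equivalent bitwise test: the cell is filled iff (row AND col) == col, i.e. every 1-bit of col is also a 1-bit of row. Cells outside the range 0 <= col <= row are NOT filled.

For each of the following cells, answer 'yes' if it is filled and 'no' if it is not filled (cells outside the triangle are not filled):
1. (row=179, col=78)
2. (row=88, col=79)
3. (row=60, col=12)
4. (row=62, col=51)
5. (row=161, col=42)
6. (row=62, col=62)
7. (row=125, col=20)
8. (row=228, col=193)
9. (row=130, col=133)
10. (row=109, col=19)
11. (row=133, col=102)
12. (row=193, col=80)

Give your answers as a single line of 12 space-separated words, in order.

(179,78): row=0b10110011, col=0b1001110, row AND col = 0b10 = 2; 2 != 78 -> empty
(88,79): row=0b1011000, col=0b1001111, row AND col = 0b1001000 = 72; 72 != 79 -> empty
(60,12): row=0b111100, col=0b1100, row AND col = 0b1100 = 12; 12 == 12 -> filled
(62,51): row=0b111110, col=0b110011, row AND col = 0b110010 = 50; 50 != 51 -> empty
(161,42): row=0b10100001, col=0b101010, row AND col = 0b100000 = 32; 32 != 42 -> empty
(62,62): row=0b111110, col=0b111110, row AND col = 0b111110 = 62; 62 == 62 -> filled
(125,20): row=0b1111101, col=0b10100, row AND col = 0b10100 = 20; 20 == 20 -> filled
(228,193): row=0b11100100, col=0b11000001, row AND col = 0b11000000 = 192; 192 != 193 -> empty
(130,133): col outside [0, 130] -> not filled
(109,19): row=0b1101101, col=0b10011, row AND col = 0b1 = 1; 1 != 19 -> empty
(133,102): row=0b10000101, col=0b1100110, row AND col = 0b100 = 4; 4 != 102 -> empty
(193,80): row=0b11000001, col=0b1010000, row AND col = 0b1000000 = 64; 64 != 80 -> empty

Answer: no no yes no no yes yes no no no no no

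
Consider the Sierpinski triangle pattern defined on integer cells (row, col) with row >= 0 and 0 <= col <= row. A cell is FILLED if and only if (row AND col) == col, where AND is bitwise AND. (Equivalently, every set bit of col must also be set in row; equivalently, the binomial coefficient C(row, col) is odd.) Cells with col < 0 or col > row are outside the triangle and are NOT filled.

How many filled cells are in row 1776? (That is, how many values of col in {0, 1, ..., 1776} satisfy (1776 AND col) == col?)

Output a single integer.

Answer: 64

Derivation:
1776 in binary = 11011110000
popcount(1776) = number of 1-bits in 11011110000 = 6
A col c satisfies (1776 AND c) == c iff every set bit of c is also set in 1776; each of the 6 set bits of 1776 can independently be on or off in c.
count = 2^6 = 64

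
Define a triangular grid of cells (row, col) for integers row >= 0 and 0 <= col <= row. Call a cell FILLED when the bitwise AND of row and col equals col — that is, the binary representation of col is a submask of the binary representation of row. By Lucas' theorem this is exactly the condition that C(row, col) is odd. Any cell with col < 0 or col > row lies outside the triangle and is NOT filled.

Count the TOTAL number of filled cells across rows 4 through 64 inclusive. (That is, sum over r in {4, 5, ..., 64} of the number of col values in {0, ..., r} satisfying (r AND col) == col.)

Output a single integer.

r4=100 pc1: +2 =2
r5=101 pc2: +4 =6
r6=110 pc2: +4 =10
r7=111 pc3: +8 =18
r8=1000 pc1: +2 =20
r9=1001 pc2: +4 =24
r10=1010 pc2: +4 =28
r11=1011 pc3: +8 =36
r12=1100 pc2: +4 =40
r13=1101 pc3: +8 =48
r14=1110 pc3: +8 =56
r15=1111 pc4: +16 =72
r16=10000 pc1: +2 =74
r17=10001 pc2: +4 =78
r18=10010 pc2: +4 =82
r19=10011 pc3: +8 =90
r20=10100 pc2: +4 =94
r21=10101 pc3: +8 =102
r22=10110 pc3: +8 =110
r23=10111 pc4: +16 =126
r24=11000 pc2: +4 =130
r25=11001 pc3: +8 =138
r26=11010 pc3: +8 =146
r27=11011 pc4: +16 =162
r28=11100 pc3: +8 =170
r29=11101 pc4: +16 =186
r30=11110 pc4: +16 =202
r31=11111 pc5: +32 =234
r32=100000 pc1: +2 =236
r33=100001 pc2: +4 =240
r34=100010 pc2: +4 =244
r35=100011 pc3: +8 =252
r36=100100 pc2: +4 =256
r37=100101 pc3: +8 =264
r38=100110 pc3: +8 =272
r39=100111 pc4: +16 =288
r40=101000 pc2: +4 =292
r41=101001 pc3: +8 =300
r42=101010 pc3: +8 =308
r43=101011 pc4: +16 =324
r44=101100 pc3: +8 =332
r45=101101 pc4: +16 =348
r46=101110 pc4: +16 =364
r47=101111 pc5: +32 =396
r48=110000 pc2: +4 =400
r49=110001 pc3: +8 =408
r50=110010 pc3: +8 =416
r51=110011 pc4: +16 =432
r52=110100 pc3: +8 =440
r53=110101 pc4: +16 =456
r54=110110 pc4: +16 =472
r55=110111 pc5: +32 =504
r56=111000 pc3: +8 =512
r57=111001 pc4: +16 =528
r58=111010 pc4: +16 =544
r59=111011 pc5: +32 =576
r60=111100 pc4: +16 =592
r61=111101 pc5: +32 =624
r62=111110 pc5: +32 =656
r63=111111 pc6: +64 =720
r64=1000000 pc1: +2 =722

Answer: 722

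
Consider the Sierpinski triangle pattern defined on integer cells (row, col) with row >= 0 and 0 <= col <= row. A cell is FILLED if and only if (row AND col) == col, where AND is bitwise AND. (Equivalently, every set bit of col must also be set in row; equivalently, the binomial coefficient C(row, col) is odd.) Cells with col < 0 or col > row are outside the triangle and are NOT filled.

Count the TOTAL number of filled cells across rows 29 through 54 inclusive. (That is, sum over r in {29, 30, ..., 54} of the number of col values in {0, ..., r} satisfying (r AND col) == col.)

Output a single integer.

Answer: 302

Derivation:
r29=11101 pc4: +16 =16
r30=11110 pc4: +16 =32
r31=11111 pc5: +32 =64
r32=100000 pc1: +2 =66
r33=100001 pc2: +4 =70
r34=100010 pc2: +4 =74
r35=100011 pc3: +8 =82
r36=100100 pc2: +4 =86
r37=100101 pc3: +8 =94
r38=100110 pc3: +8 =102
r39=100111 pc4: +16 =118
r40=101000 pc2: +4 =122
r41=101001 pc3: +8 =130
r42=101010 pc3: +8 =138
r43=101011 pc4: +16 =154
r44=101100 pc3: +8 =162
r45=101101 pc4: +16 =178
r46=101110 pc4: +16 =194
r47=101111 pc5: +32 =226
r48=110000 pc2: +4 =230
r49=110001 pc3: +8 =238
r50=110010 pc3: +8 =246
r51=110011 pc4: +16 =262
r52=110100 pc3: +8 =270
r53=110101 pc4: +16 =286
r54=110110 pc4: +16 =302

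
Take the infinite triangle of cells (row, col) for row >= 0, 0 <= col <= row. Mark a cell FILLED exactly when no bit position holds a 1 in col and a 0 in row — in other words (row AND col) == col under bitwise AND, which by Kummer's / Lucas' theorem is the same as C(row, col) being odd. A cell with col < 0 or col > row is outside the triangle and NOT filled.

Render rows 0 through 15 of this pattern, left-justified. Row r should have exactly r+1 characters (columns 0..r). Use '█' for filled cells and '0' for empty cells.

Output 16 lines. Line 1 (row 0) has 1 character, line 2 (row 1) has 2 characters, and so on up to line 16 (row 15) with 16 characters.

Answer: █
██
█0█
████
█000█
██00██
█0█0█0█
████████
█0000000█
██000000██
█0█00000█0█
████0000████
█000█000█000█
██00██00██00██
█0█0█0█0█0█0█0█
████████████████

Derivation:
r0=0: █
r1=1: ██
r2=10: █0█
r3=11: ████
r4=100: █000█
r5=101: ██00██
r6=110: █0█0█0█
r7=111: ████████
r8=1000: █0000000█
r9=1001: ██000000██
r10=1010: █0█00000█0█
r11=1011: ████0000████
r12=1100: █000█000█000█
r13=1101: ██00██00██00██
r14=1110: █0█0█0█0█0█0█0█
r15=1111: ████████████████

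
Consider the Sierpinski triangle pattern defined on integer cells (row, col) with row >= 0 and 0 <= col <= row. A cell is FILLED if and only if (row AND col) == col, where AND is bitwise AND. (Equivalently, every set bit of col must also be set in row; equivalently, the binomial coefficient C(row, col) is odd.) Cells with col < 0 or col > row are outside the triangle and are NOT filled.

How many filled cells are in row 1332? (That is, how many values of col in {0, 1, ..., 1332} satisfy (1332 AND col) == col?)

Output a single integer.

Answer: 32

Derivation:
1332 in binary = 10100110100
popcount(1332) = number of 1-bits in 10100110100 = 5
A col c satisfies (1332 AND c) == c iff every set bit of c is also set in 1332; each of the 5 set bits of 1332 can independently be on or off in c.
count = 2^5 = 32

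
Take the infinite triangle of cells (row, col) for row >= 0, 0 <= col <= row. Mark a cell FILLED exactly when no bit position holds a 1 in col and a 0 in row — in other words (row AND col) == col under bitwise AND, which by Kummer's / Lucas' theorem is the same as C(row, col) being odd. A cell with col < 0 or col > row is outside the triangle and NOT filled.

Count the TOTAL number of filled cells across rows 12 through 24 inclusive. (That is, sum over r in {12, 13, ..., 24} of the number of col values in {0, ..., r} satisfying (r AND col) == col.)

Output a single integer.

Answer: 94

Derivation:
r12=1100 pc2: +4 =4
r13=1101 pc3: +8 =12
r14=1110 pc3: +8 =20
r15=1111 pc4: +16 =36
r16=10000 pc1: +2 =38
r17=10001 pc2: +4 =42
r18=10010 pc2: +4 =46
r19=10011 pc3: +8 =54
r20=10100 pc2: +4 =58
r21=10101 pc3: +8 =66
r22=10110 pc3: +8 =74
r23=10111 pc4: +16 =90
r24=11000 pc2: +4 =94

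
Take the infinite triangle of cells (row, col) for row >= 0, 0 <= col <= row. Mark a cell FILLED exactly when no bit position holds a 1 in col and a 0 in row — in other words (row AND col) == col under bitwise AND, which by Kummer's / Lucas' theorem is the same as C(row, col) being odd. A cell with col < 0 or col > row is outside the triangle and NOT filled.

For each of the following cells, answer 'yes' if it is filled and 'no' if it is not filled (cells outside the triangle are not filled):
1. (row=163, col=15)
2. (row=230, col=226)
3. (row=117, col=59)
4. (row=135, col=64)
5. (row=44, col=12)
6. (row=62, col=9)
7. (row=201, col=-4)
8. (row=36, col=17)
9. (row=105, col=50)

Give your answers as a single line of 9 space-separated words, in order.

(163,15): row=0b10100011, col=0b1111, row AND col = 0b11 = 3; 3 != 15 -> empty
(230,226): row=0b11100110, col=0b11100010, row AND col = 0b11100010 = 226; 226 == 226 -> filled
(117,59): row=0b1110101, col=0b111011, row AND col = 0b110001 = 49; 49 != 59 -> empty
(135,64): row=0b10000111, col=0b1000000, row AND col = 0b0 = 0; 0 != 64 -> empty
(44,12): row=0b101100, col=0b1100, row AND col = 0b1100 = 12; 12 == 12 -> filled
(62,9): row=0b111110, col=0b1001, row AND col = 0b1000 = 8; 8 != 9 -> empty
(201,-4): col outside [0, 201] -> not filled
(36,17): row=0b100100, col=0b10001, row AND col = 0b0 = 0; 0 != 17 -> empty
(105,50): row=0b1101001, col=0b110010, row AND col = 0b100000 = 32; 32 != 50 -> empty

Answer: no yes no no yes no no no no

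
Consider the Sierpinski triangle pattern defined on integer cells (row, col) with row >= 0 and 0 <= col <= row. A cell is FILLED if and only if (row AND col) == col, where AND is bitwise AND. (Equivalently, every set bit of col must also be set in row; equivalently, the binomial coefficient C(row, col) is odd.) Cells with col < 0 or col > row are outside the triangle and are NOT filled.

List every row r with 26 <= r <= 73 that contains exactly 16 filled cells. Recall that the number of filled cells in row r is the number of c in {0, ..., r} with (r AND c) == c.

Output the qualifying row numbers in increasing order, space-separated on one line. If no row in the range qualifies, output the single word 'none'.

Row r has 2^popcount(r) filled cells, so we need popcount(r) = log2(16) = 4.
Scan r = 26..73 and keep those with exactly 4 one-bits:
r=26=11010 popcount=3 -> skip
r=27=11011 popcount=4 -> KEEP
r=28=11100 popcount=3 -> skip
r=29=11101 popcount=4 -> KEEP
r=30=11110 popcount=4 -> KEEP
r=31=11111 popcount=5 -> skip
r=32=100000 popcount=1 -> skip
r=33=100001 popcount=2 -> skip
r=34=100010 popcount=2 -> skip
r=35=100011 popcount=3 -> skip
r=36=100100 popcount=2 -> skip
r=37=100101 popcount=3 -> skip
r=38=100110 popcount=3 -> skip
r=39=100111 popcount=4 -> KEEP
r=40=101000 popcount=2 -> skip
r=41=101001 popcount=3 -> skip
r=42=101010 popcount=3 -> skip
r=43=101011 popcount=4 -> KEEP
r=44=101100 popcount=3 -> skip
r=45=101101 popcount=4 -> KEEP
r=46=101110 popcount=4 -> KEEP
r=47=101111 popcount=5 -> skip
r=48=110000 popcount=2 -> skip
r=49=110001 popcount=3 -> skip
r=50=110010 popcount=3 -> skip
r=51=110011 popcount=4 -> KEEP
r=52=110100 popcount=3 -> skip
r=53=110101 popcount=4 -> KEEP
r=54=110110 popcount=4 -> KEEP
r=55=110111 popcount=5 -> skip
r=56=111000 popcount=3 -> skip
r=57=111001 popcount=4 -> KEEP
r=58=111010 popcount=4 -> KEEP
r=59=111011 popcount=5 -> skip
r=60=111100 popcount=4 -> KEEP
r=61=111101 popcount=5 -> skip
r=62=111110 popcount=5 -> skip
r=63=111111 popcount=6 -> skip
r=64=1000000 popcount=1 -> skip
r=65=1000001 popcount=2 -> skip
r=66=1000010 popcount=2 -> skip
r=67=1000011 popcount=3 -> skip
r=68=1000100 popcount=2 -> skip
r=69=1000101 popcount=3 -> skip
r=70=1000110 popcount=3 -> skip
r=71=1000111 popcount=4 -> KEEP
r=72=1001000 popcount=2 -> skip
r=73=1001001 popcount=3 -> skip
Kept rows: 27 29 30 39 43 45 46 51 53 54 57 58 60 71

Answer: 27 29 30 39 43 45 46 51 53 54 57 58 60 71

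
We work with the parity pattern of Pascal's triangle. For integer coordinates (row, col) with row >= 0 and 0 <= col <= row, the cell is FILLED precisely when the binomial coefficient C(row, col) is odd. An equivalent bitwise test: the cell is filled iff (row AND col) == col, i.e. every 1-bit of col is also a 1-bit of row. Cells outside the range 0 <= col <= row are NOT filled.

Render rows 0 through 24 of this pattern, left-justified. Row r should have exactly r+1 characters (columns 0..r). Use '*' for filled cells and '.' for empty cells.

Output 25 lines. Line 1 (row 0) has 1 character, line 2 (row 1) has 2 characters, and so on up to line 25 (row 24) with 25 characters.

r0=0: *
r1=1: **
r2=10: *.*
r3=11: ****
r4=100: *...*
r5=101: **..**
r6=110: *.*.*.*
r7=111: ********
r8=1000: *.......*
r9=1001: **......**
r10=1010: *.*.....*.*
r11=1011: ****....****
r12=1100: *...*...*...*
r13=1101: **..**..**..**
r14=1110: *.*.*.*.*.*.*.*
r15=1111: ****************
r16=10000: *...............*
r17=10001: **..............**
r18=10010: *.*.............*.*
r19=10011: ****............****
r20=10100: *...*...........*...*
r21=10101: **..**..........**..**
r22=10110: *.*.*.*.........*.*.*.*
r23=10111: ********........********
r24=11000: *.......*.......*.......*

Answer: *
**
*.*
****
*...*
**..**
*.*.*.*
********
*.......*
**......**
*.*.....*.*
****....****
*...*...*...*
**..**..**..**
*.*.*.*.*.*.*.*
****************
*...............*
**..............**
*.*.............*.*
****............****
*...*...........*...*
**..**..........**..**
*.*.*.*.........*.*.*.*
********........********
*.......*.......*.......*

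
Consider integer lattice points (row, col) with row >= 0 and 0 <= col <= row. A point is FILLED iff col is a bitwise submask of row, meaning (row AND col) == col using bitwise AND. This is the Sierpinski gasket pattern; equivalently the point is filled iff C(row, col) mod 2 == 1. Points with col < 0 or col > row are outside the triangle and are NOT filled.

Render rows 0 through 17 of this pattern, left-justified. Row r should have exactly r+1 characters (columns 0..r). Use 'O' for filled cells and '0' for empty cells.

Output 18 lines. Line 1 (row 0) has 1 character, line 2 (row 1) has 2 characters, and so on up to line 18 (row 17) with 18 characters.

Answer: O
OO
O0O
OOOO
O000O
OO00OO
O0O0O0O
OOOOOOOO
O0000000O
OO000000OO
O0O00000O0O
OOOO0000OOOO
O000O000O000O
OO00OO00OO00OO
O0O0O0O0O0O0O0O
OOOOOOOOOOOOOOOO
O000000000000000O
OO00000000000000OO

Derivation:
r0=0: O
r1=1: OO
r2=10: O0O
r3=11: OOOO
r4=100: O000O
r5=101: OO00OO
r6=110: O0O0O0O
r7=111: OOOOOOOO
r8=1000: O0000000O
r9=1001: OO000000OO
r10=1010: O0O00000O0O
r11=1011: OOOO0000OOOO
r12=1100: O000O000O000O
r13=1101: OO00OO00OO00OO
r14=1110: O0O0O0O0O0O0O0O
r15=1111: OOOOOOOOOOOOOOOO
r16=10000: O000000000000000O
r17=10001: OO00000000000000OO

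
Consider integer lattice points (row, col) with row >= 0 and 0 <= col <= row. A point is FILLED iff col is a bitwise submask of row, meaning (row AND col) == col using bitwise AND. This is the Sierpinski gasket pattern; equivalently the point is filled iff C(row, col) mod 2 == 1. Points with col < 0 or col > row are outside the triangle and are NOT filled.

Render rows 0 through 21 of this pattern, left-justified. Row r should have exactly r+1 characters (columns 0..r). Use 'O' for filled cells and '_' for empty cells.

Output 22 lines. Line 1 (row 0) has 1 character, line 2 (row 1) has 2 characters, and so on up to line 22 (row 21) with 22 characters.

r0=0: O
r1=1: OO
r2=10: O_O
r3=11: OOOO
r4=100: O___O
r5=101: OO__OO
r6=110: O_O_O_O
r7=111: OOOOOOOO
r8=1000: O_______O
r9=1001: OO______OO
r10=1010: O_O_____O_O
r11=1011: OOOO____OOOO
r12=1100: O___O___O___O
r13=1101: OO__OO__OO__OO
r14=1110: O_O_O_O_O_O_O_O
r15=1111: OOOOOOOOOOOOOOOO
r16=10000: O_______________O
r17=10001: OO______________OO
r18=10010: O_O_____________O_O
r19=10011: OOOO____________OOOO
r20=10100: O___O___________O___O
r21=10101: OO__OO__________OO__OO

Answer: O
OO
O_O
OOOO
O___O
OO__OO
O_O_O_O
OOOOOOOO
O_______O
OO______OO
O_O_____O_O
OOOO____OOOO
O___O___O___O
OO__OO__OO__OO
O_O_O_O_O_O_O_O
OOOOOOOOOOOOOOOO
O_______________O
OO______________OO
O_O_____________O_O
OOOO____________OOOO
O___O___________O___O
OO__OO__________OO__OO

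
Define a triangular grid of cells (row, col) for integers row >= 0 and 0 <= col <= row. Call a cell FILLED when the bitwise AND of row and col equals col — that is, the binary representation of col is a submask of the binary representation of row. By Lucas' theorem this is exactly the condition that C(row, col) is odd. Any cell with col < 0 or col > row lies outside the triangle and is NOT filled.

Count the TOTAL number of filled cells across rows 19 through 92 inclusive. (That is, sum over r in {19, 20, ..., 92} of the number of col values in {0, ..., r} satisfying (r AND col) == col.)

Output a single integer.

Answer: 996

Derivation:
r19=10011 pc3: +8 =8
r20=10100 pc2: +4 =12
r21=10101 pc3: +8 =20
r22=10110 pc3: +8 =28
r23=10111 pc4: +16 =44
r24=11000 pc2: +4 =48
r25=11001 pc3: +8 =56
r26=11010 pc3: +8 =64
r27=11011 pc4: +16 =80
r28=11100 pc3: +8 =88
r29=11101 pc4: +16 =104
r30=11110 pc4: +16 =120
r31=11111 pc5: +32 =152
r32=100000 pc1: +2 =154
r33=100001 pc2: +4 =158
r34=100010 pc2: +4 =162
r35=100011 pc3: +8 =170
r36=100100 pc2: +4 =174
r37=100101 pc3: +8 =182
r38=100110 pc3: +8 =190
r39=100111 pc4: +16 =206
r40=101000 pc2: +4 =210
r41=101001 pc3: +8 =218
r42=101010 pc3: +8 =226
r43=101011 pc4: +16 =242
r44=101100 pc3: +8 =250
r45=101101 pc4: +16 =266
r46=101110 pc4: +16 =282
r47=101111 pc5: +32 =314
r48=110000 pc2: +4 =318
r49=110001 pc3: +8 =326
r50=110010 pc3: +8 =334
r51=110011 pc4: +16 =350
r52=110100 pc3: +8 =358
r53=110101 pc4: +16 =374
r54=110110 pc4: +16 =390
r55=110111 pc5: +32 =422
r56=111000 pc3: +8 =430
r57=111001 pc4: +16 =446
r58=111010 pc4: +16 =462
r59=111011 pc5: +32 =494
r60=111100 pc4: +16 =510
r61=111101 pc5: +32 =542
r62=111110 pc5: +32 =574
r63=111111 pc6: +64 =638
r64=1000000 pc1: +2 =640
r65=1000001 pc2: +4 =644
r66=1000010 pc2: +4 =648
r67=1000011 pc3: +8 =656
r68=1000100 pc2: +4 =660
r69=1000101 pc3: +8 =668
r70=1000110 pc3: +8 =676
r71=1000111 pc4: +16 =692
r72=1001000 pc2: +4 =696
r73=1001001 pc3: +8 =704
r74=1001010 pc3: +8 =712
r75=1001011 pc4: +16 =728
r76=1001100 pc3: +8 =736
r77=1001101 pc4: +16 =752
r78=1001110 pc4: +16 =768
r79=1001111 pc5: +32 =800
r80=1010000 pc2: +4 =804
r81=1010001 pc3: +8 =812
r82=1010010 pc3: +8 =820
r83=1010011 pc4: +16 =836
r84=1010100 pc3: +8 =844
r85=1010101 pc4: +16 =860
r86=1010110 pc4: +16 =876
r87=1010111 pc5: +32 =908
r88=1011000 pc3: +8 =916
r89=1011001 pc4: +16 =932
r90=1011010 pc4: +16 =948
r91=1011011 pc5: +32 =980
r92=1011100 pc4: +16 =996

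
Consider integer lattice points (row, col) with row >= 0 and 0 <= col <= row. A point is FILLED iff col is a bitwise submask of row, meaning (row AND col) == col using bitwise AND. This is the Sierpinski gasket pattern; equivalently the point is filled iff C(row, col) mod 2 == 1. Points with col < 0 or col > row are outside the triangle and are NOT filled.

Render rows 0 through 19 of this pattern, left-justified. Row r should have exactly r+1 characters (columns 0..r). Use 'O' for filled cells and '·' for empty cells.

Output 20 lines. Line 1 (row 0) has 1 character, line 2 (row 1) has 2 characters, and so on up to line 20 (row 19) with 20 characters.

Answer: O
OO
O·O
OOOO
O···O
OO··OO
O·O·O·O
OOOOOOOO
O·······O
OO······OO
O·O·····O·O
OOOO····OOOO
O···O···O···O
OO··OO··OO··OO
O·O·O·O·O·O·O·O
OOOOOOOOOOOOOOOO
O···············O
OO··············OO
O·O·············O·O
OOOO············OOOO

Derivation:
r0=0: O
r1=1: OO
r2=10: O·O
r3=11: OOOO
r4=100: O···O
r5=101: OO··OO
r6=110: O·O·O·O
r7=111: OOOOOOOO
r8=1000: O·······O
r9=1001: OO······OO
r10=1010: O·O·····O·O
r11=1011: OOOO····OOOO
r12=1100: O···O···O···O
r13=1101: OO··OO··OO··OO
r14=1110: O·O·O·O·O·O·O·O
r15=1111: OOOOOOOOOOOOOOOO
r16=10000: O···············O
r17=10001: OO··············OO
r18=10010: O·O·············O·O
r19=10011: OOOO············OOOO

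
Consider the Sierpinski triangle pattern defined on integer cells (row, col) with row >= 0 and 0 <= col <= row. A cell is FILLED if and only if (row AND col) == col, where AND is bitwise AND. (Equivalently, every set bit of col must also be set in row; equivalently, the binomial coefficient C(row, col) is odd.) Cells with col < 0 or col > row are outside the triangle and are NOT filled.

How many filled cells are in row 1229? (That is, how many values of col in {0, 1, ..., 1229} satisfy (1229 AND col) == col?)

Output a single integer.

Answer: 64

Derivation:
1229 in binary = 10011001101
popcount(1229) = number of 1-bits in 10011001101 = 6
A col c satisfies (1229 AND c) == c iff every set bit of c is also set in 1229; each of the 6 set bits of 1229 can independently be on or off in c.
count = 2^6 = 64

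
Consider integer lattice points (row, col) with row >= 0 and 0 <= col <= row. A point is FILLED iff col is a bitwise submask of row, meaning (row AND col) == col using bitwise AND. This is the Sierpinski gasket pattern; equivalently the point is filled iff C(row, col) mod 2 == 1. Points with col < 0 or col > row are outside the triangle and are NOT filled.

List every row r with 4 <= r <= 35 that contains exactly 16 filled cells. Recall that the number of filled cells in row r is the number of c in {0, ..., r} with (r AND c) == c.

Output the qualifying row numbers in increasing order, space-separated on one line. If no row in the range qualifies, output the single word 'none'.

Answer: 15 23 27 29 30

Derivation:
Row r has 2^popcount(r) filled cells, so we need popcount(r) = log2(16) = 4.
Scan r = 4..35 and keep those with exactly 4 one-bits:
r=4=100 popcount=1 -> skip
r=5=101 popcount=2 -> skip
r=6=110 popcount=2 -> skip
r=7=111 popcount=3 -> skip
r=8=1000 popcount=1 -> skip
r=9=1001 popcount=2 -> skip
r=10=1010 popcount=2 -> skip
r=11=1011 popcount=3 -> skip
r=12=1100 popcount=2 -> skip
r=13=1101 popcount=3 -> skip
r=14=1110 popcount=3 -> skip
r=15=1111 popcount=4 -> KEEP
r=16=10000 popcount=1 -> skip
r=17=10001 popcount=2 -> skip
r=18=10010 popcount=2 -> skip
r=19=10011 popcount=3 -> skip
r=20=10100 popcount=2 -> skip
r=21=10101 popcount=3 -> skip
r=22=10110 popcount=3 -> skip
r=23=10111 popcount=4 -> KEEP
r=24=11000 popcount=2 -> skip
r=25=11001 popcount=3 -> skip
r=26=11010 popcount=3 -> skip
r=27=11011 popcount=4 -> KEEP
r=28=11100 popcount=3 -> skip
r=29=11101 popcount=4 -> KEEP
r=30=11110 popcount=4 -> KEEP
r=31=11111 popcount=5 -> skip
r=32=100000 popcount=1 -> skip
r=33=100001 popcount=2 -> skip
r=34=100010 popcount=2 -> skip
r=35=100011 popcount=3 -> skip
Kept rows: 15 23 27 29 30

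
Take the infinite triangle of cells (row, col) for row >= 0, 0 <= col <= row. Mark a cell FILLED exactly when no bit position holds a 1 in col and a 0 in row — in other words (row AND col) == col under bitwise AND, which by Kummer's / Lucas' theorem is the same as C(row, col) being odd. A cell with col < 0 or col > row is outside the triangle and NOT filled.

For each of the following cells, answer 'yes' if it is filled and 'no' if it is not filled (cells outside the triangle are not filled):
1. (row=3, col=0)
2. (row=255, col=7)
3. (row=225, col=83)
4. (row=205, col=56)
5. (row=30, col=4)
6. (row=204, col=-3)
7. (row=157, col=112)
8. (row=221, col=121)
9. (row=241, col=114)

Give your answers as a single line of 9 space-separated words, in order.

(3,0): row=0b11, col=0b0, row AND col = 0b0 = 0; 0 == 0 -> filled
(255,7): row=0b11111111, col=0b111, row AND col = 0b111 = 7; 7 == 7 -> filled
(225,83): row=0b11100001, col=0b1010011, row AND col = 0b1000001 = 65; 65 != 83 -> empty
(205,56): row=0b11001101, col=0b111000, row AND col = 0b1000 = 8; 8 != 56 -> empty
(30,4): row=0b11110, col=0b100, row AND col = 0b100 = 4; 4 == 4 -> filled
(204,-3): col outside [0, 204] -> not filled
(157,112): row=0b10011101, col=0b1110000, row AND col = 0b10000 = 16; 16 != 112 -> empty
(221,121): row=0b11011101, col=0b1111001, row AND col = 0b1011001 = 89; 89 != 121 -> empty
(241,114): row=0b11110001, col=0b1110010, row AND col = 0b1110000 = 112; 112 != 114 -> empty

Answer: yes yes no no yes no no no no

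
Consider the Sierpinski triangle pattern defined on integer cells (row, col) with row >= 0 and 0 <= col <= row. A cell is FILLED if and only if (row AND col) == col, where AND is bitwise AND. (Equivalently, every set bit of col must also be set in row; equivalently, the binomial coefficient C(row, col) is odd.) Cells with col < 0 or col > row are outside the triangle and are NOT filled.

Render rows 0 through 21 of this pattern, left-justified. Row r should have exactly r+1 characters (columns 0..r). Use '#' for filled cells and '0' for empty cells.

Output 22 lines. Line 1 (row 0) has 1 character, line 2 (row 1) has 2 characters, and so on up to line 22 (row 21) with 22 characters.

Answer: #
##
#0#
####
#000#
##00##
#0#0#0#
########
#0000000#
##000000##
#0#00000#0#
####0000####
#000#000#000#
##00##00##00##
#0#0#0#0#0#0#0#
################
#000000000000000#
##00000000000000##
#0#0000000000000#0#
####000000000000####
#000#00000000000#000#
##00##0000000000##00##

Derivation:
r0=0: #
r1=1: ##
r2=10: #0#
r3=11: ####
r4=100: #000#
r5=101: ##00##
r6=110: #0#0#0#
r7=111: ########
r8=1000: #0000000#
r9=1001: ##000000##
r10=1010: #0#00000#0#
r11=1011: ####0000####
r12=1100: #000#000#000#
r13=1101: ##00##00##00##
r14=1110: #0#0#0#0#0#0#0#
r15=1111: ################
r16=10000: #000000000000000#
r17=10001: ##00000000000000##
r18=10010: #0#0000000000000#0#
r19=10011: ####000000000000####
r20=10100: #000#00000000000#000#
r21=10101: ##00##0000000000##00##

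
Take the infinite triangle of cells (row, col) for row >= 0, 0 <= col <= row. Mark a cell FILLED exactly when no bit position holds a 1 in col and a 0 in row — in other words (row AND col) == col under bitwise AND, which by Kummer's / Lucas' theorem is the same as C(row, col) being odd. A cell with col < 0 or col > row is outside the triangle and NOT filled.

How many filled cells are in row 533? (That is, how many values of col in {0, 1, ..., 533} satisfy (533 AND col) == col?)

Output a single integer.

Answer: 16

Derivation:
533 in binary = 1000010101
popcount(533) = number of 1-bits in 1000010101 = 4
A col c satisfies (533 AND c) == c iff every set bit of c is also set in 533; each of the 4 set bits of 533 can independently be on or off in c.
count = 2^4 = 16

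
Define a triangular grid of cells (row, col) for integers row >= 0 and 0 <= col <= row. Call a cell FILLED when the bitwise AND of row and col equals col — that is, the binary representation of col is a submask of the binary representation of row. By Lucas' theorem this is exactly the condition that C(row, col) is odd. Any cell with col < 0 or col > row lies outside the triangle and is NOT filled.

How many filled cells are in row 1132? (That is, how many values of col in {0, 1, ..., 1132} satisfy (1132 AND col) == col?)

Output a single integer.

1132 in binary = 10001101100
popcount(1132) = number of 1-bits in 10001101100 = 5
A col c satisfies (1132 AND c) == c iff every set bit of c is also set in 1132; each of the 5 set bits of 1132 can independently be on or off in c.
count = 2^5 = 32

Answer: 32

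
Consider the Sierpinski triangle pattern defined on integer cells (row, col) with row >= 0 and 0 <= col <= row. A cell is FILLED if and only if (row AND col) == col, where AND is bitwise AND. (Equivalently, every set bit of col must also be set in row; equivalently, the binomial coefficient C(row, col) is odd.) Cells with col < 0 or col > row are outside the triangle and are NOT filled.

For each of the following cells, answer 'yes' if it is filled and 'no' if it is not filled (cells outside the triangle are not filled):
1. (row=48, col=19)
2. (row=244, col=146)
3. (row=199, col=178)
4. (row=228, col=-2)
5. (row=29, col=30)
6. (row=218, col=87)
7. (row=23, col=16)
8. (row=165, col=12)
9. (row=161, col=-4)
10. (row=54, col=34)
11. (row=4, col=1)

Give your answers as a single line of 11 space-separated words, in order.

(48,19): row=0b110000, col=0b10011, row AND col = 0b10000 = 16; 16 != 19 -> empty
(244,146): row=0b11110100, col=0b10010010, row AND col = 0b10010000 = 144; 144 != 146 -> empty
(199,178): row=0b11000111, col=0b10110010, row AND col = 0b10000010 = 130; 130 != 178 -> empty
(228,-2): col outside [0, 228] -> not filled
(29,30): col outside [0, 29] -> not filled
(218,87): row=0b11011010, col=0b1010111, row AND col = 0b1010010 = 82; 82 != 87 -> empty
(23,16): row=0b10111, col=0b10000, row AND col = 0b10000 = 16; 16 == 16 -> filled
(165,12): row=0b10100101, col=0b1100, row AND col = 0b100 = 4; 4 != 12 -> empty
(161,-4): col outside [0, 161] -> not filled
(54,34): row=0b110110, col=0b100010, row AND col = 0b100010 = 34; 34 == 34 -> filled
(4,1): row=0b100, col=0b1, row AND col = 0b0 = 0; 0 != 1 -> empty

Answer: no no no no no no yes no no yes no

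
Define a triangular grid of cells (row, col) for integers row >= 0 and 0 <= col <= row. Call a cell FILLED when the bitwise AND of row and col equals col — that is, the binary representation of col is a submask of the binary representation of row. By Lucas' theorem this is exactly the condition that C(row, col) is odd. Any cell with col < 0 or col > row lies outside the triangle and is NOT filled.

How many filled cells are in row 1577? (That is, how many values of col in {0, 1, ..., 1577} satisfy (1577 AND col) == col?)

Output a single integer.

1577 in binary = 11000101001
popcount(1577) = number of 1-bits in 11000101001 = 5
A col c satisfies (1577 AND c) == c iff every set bit of c is also set in 1577; each of the 5 set bits of 1577 can independently be on or off in c.
count = 2^5 = 32

Answer: 32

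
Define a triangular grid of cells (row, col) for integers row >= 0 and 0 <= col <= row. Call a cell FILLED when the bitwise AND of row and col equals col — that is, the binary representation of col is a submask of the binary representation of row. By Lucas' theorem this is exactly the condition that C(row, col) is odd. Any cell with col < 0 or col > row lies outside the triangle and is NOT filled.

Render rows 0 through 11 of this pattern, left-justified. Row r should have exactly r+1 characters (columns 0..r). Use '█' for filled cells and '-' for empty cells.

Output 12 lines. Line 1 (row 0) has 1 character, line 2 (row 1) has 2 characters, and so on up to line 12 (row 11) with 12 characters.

r0=0: █
r1=1: ██
r2=10: █-█
r3=11: ████
r4=100: █---█
r5=101: ██--██
r6=110: █-█-█-█
r7=111: ████████
r8=1000: █-------█
r9=1001: ██------██
r10=1010: █-█-----█-█
r11=1011: ████----████

Answer: █
██
█-█
████
█---█
██--██
█-█-█-█
████████
█-------█
██------██
█-█-----█-█
████----████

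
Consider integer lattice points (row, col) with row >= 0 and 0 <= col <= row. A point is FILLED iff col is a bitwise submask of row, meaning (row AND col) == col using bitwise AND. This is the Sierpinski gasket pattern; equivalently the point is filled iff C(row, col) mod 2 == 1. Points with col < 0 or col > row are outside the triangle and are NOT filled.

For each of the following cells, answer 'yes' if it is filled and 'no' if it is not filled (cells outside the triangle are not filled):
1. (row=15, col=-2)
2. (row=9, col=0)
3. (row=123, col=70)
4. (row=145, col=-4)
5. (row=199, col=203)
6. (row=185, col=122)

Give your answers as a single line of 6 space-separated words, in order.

Answer: no yes no no no no

Derivation:
(15,-2): col outside [0, 15] -> not filled
(9,0): row=0b1001, col=0b0, row AND col = 0b0 = 0; 0 == 0 -> filled
(123,70): row=0b1111011, col=0b1000110, row AND col = 0b1000010 = 66; 66 != 70 -> empty
(145,-4): col outside [0, 145] -> not filled
(199,203): col outside [0, 199] -> not filled
(185,122): row=0b10111001, col=0b1111010, row AND col = 0b111000 = 56; 56 != 122 -> empty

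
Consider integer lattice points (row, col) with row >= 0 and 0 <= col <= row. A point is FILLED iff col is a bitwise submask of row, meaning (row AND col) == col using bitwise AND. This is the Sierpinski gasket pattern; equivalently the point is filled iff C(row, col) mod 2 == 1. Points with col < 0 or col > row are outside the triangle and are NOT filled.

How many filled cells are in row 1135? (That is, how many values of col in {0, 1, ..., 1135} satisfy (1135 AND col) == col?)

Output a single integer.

1135 in binary = 10001101111
popcount(1135) = number of 1-bits in 10001101111 = 7
A col c satisfies (1135 AND c) == c iff every set bit of c is also set in 1135; each of the 7 set bits of 1135 can independently be on or off in c.
count = 2^7 = 128

Answer: 128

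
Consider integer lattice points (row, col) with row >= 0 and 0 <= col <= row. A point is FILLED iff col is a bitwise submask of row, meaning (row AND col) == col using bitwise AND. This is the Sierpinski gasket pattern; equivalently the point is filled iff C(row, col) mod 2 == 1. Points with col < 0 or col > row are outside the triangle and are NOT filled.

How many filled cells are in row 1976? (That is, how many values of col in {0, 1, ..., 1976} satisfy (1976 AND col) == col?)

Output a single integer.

1976 in binary = 11110111000
popcount(1976) = number of 1-bits in 11110111000 = 7
A col c satisfies (1976 AND c) == c iff every set bit of c is also set in 1976; each of the 7 set bits of 1976 can independently be on or off in c.
count = 2^7 = 128

Answer: 128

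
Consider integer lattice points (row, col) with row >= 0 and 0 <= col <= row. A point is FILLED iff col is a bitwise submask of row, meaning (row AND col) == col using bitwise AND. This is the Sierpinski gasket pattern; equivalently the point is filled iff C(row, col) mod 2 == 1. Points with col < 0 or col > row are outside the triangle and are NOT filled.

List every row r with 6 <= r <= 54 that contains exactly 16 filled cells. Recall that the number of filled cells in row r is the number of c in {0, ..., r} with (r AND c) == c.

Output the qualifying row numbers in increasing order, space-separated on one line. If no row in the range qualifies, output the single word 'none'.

Row r has 2^popcount(r) filled cells, so we need popcount(r) = log2(16) = 4.
Scan r = 6..54 and keep those with exactly 4 one-bits:
r=6=110 popcount=2 -> skip
r=7=111 popcount=3 -> skip
r=8=1000 popcount=1 -> skip
r=9=1001 popcount=2 -> skip
r=10=1010 popcount=2 -> skip
r=11=1011 popcount=3 -> skip
r=12=1100 popcount=2 -> skip
r=13=1101 popcount=3 -> skip
r=14=1110 popcount=3 -> skip
r=15=1111 popcount=4 -> KEEP
r=16=10000 popcount=1 -> skip
r=17=10001 popcount=2 -> skip
r=18=10010 popcount=2 -> skip
r=19=10011 popcount=3 -> skip
r=20=10100 popcount=2 -> skip
r=21=10101 popcount=3 -> skip
r=22=10110 popcount=3 -> skip
r=23=10111 popcount=4 -> KEEP
r=24=11000 popcount=2 -> skip
r=25=11001 popcount=3 -> skip
r=26=11010 popcount=3 -> skip
r=27=11011 popcount=4 -> KEEP
r=28=11100 popcount=3 -> skip
r=29=11101 popcount=4 -> KEEP
r=30=11110 popcount=4 -> KEEP
r=31=11111 popcount=5 -> skip
r=32=100000 popcount=1 -> skip
r=33=100001 popcount=2 -> skip
r=34=100010 popcount=2 -> skip
r=35=100011 popcount=3 -> skip
r=36=100100 popcount=2 -> skip
r=37=100101 popcount=3 -> skip
r=38=100110 popcount=3 -> skip
r=39=100111 popcount=4 -> KEEP
r=40=101000 popcount=2 -> skip
r=41=101001 popcount=3 -> skip
r=42=101010 popcount=3 -> skip
r=43=101011 popcount=4 -> KEEP
r=44=101100 popcount=3 -> skip
r=45=101101 popcount=4 -> KEEP
r=46=101110 popcount=4 -> KEEP
r=47=101111 popcount=5 -> skip
r=48=110000 popcount=2 -> skip
r=49=110001 popcount=3 -> skip
r=50=110010 popcount=3 -> skip
r=51=110011 popcount=4 -> KEEP
r=52=110100 popcount=3 -> skip
r=53=110101 popcount=4 -> KEEP
r=54=110110 popcount=4 -> KEEP
Kept rows: 15 23 27 29 30 39 43 45 46 51 53 54

Answer: 15 23 27 29 30 39 43 45 46 51 53 54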